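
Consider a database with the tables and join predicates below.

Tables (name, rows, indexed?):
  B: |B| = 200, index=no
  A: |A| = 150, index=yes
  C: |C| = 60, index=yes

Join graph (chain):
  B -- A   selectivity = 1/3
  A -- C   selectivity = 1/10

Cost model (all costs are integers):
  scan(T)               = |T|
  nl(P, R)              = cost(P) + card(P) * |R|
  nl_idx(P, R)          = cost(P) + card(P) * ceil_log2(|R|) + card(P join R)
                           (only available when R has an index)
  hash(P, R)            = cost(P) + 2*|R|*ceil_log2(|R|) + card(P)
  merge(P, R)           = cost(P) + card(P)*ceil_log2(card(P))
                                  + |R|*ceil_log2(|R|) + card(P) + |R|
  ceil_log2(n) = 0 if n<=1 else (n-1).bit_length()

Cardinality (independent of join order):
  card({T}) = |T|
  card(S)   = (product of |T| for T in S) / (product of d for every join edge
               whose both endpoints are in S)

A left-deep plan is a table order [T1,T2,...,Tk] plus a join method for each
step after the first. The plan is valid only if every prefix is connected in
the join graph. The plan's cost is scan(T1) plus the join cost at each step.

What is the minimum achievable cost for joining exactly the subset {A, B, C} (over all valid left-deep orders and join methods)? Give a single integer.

5120

Selinger DP over subsets of {A,B,C}:
  {B}: scan cost=200, card=200
  {A}: scan cost=150, card=150
  {C}: scan cost=60, card=60
  {AB}: card=10000; try (A,hash)→2800, (B,merge)→3300, (A,merge)→3350, (B,hash)→3500, (A,nl_idx)→11800, (B,nl)→30150 …(+1); best=2800 via (A,hash)
  {AC}: card=900; try (C,hash)→1020, (A,nl_idx)→1440, (A,merge)→1830, (C,merge)→1920, (C,nl_idx)→1950, (A,hash)→2520 …(+2); best=1020 via (C,hash)
  {ABC}: card=60000; try (B,hash)→5120, (B,merge)→12720, (C,hash)→13520, (C,nl_idx)→122800, (C,merge)→153220, (B,nl)→181020 …(+1); best=5120 via (B,hash)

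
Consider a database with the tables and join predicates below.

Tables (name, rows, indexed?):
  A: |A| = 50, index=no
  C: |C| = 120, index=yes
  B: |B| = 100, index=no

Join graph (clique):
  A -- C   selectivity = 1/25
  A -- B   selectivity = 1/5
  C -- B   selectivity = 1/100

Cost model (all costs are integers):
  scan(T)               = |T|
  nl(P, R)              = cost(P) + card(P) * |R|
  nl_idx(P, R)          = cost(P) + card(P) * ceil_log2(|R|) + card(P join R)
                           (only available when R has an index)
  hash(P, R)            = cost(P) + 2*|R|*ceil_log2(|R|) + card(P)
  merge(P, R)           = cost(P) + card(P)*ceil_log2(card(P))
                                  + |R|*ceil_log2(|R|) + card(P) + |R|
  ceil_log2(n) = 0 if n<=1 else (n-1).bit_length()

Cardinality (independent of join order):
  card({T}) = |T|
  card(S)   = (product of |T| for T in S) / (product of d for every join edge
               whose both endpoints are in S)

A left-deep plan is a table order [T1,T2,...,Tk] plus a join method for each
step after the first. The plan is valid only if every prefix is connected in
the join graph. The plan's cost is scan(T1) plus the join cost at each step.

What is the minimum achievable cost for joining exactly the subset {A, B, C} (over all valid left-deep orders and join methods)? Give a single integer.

Selinger DP over subsets of {A,B,C}:
  {A}: scan cost=50, card=50
  {C}: scan cost=120, card=120
  {B}: scan cost=100, card=100
  {AC}: card=240; try (C,nl_idx)→640, (A,hash)→840, (C,merge)→1360, (A,merge)→1430, (C,hash)→1780, (C,nl)→6050 …(+1); best=640 via (C,nl_idx)
  {AB}: card=1000; try (A,hash)→800, (B,merge)→1200, (A,merge)→1250, (B,hash)→1500, (B,nl)→5050, (A,nl)→5100; best=800 via (A,hash)
  {BC}: card=120; try (C,nl_idx)→920, (B,hash)→1640, (C,merge)→1860, (C,hash)→1880, (B,merge)→1880, (C,nl)→12100 …(+1); best=920 via (C,nl_idx)
  {ABC}: card=48; try (A,hash)→1640, (A,merge)→2230, (B,hash)→2280, (C,hash)→3480, (B,merge)→3600, (A,nl)→6920 …(+4); best=1640 via (A,hash)

1640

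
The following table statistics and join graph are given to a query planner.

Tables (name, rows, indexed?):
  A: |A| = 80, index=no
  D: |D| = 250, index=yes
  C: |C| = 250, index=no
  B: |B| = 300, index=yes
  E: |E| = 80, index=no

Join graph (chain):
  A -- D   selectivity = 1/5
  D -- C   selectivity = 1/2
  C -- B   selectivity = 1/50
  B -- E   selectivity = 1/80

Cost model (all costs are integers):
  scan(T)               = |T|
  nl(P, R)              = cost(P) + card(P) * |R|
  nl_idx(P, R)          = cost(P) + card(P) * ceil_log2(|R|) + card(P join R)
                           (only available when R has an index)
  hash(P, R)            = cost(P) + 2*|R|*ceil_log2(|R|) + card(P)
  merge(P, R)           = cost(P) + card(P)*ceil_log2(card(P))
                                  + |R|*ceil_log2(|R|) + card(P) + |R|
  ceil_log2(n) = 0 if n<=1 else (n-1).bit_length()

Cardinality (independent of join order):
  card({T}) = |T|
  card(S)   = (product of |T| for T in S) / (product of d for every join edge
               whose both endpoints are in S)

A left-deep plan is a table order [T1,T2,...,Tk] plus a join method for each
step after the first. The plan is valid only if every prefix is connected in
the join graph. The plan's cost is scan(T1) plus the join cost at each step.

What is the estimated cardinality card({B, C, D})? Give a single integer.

187500

Tables in S: B(300), C(250), D(250)
Edges inside S: D-C(d=2), C-B(d=50)
numerator = 300 * 250 * 250 = 18750000
denominator = 2 * 50 = 100
card(S) = 18750000 / 100 = 187500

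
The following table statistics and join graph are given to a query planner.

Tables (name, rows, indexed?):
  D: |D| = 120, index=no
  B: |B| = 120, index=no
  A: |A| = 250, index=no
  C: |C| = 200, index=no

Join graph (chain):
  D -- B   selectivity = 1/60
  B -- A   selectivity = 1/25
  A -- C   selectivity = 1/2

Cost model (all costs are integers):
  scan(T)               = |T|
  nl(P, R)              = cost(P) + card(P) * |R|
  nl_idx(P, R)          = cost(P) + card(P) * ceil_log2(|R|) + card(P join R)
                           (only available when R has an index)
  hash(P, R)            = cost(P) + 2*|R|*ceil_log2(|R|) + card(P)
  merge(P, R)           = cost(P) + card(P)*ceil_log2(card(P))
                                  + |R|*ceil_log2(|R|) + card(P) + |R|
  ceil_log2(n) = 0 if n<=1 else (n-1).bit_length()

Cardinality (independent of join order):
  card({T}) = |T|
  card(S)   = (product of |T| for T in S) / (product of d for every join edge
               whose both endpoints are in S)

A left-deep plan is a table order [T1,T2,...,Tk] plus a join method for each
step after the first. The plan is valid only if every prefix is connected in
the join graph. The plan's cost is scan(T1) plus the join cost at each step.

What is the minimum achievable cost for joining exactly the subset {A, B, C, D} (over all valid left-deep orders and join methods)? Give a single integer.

Selinger DP over subsets of {A,B,C,D}:
  {D}: scan cost=120, card=120
  {B}: scan cost=120, card=120
  {A}: scan cost=250, card=250
  {C}: scan cost=200, card=200
  {BD}: card=240; try (D,hash)→1920, (B,hash)→1920, (D,merge)→2040, (B,merge)→2040, (D,nl)→14520, (B,nl)→14520; best=1920 via (D,hash)
  {AB}: card=1200; try (B,hash)→2180, (A,merge)→3330, (B,merge)→3460, (A,hash)→4240, (A,nl)→30120, (B,nl)→30250; best=2180 via (B,hash)
  {AC}: card=25000; try (C,hash)→3700, (A,merge)→4250, (C,merge)→4300, (A,hash)→4400, (A,nl)→50200, (C,nl)→50250; best=3700 via (C,hash)
  {ABD}: card=2400; try (D,hash)→5060, (A,hash)→6160, (A,merge)→6330, (D,merge)→17540, (A,nl)→61920, (D,nl)→146180; best=5060 via (D,hash)
  {ABC}: card=120000; try (C,hash)→6580, (C,merge)→18380, (B,hash)→30380, (C,nl)→242180, (B,merge)→404660, (B,nl)→3003700; best=6580 via (C,hash)
  {ABCD}: card=240000; try (C,hash)→10660, (C,merge)→38060, (D,hash)→128260, (C,nl)→485060, (D,merge)→2167540, (D,nl)→14406580; best=10660 via (C,hash)

10660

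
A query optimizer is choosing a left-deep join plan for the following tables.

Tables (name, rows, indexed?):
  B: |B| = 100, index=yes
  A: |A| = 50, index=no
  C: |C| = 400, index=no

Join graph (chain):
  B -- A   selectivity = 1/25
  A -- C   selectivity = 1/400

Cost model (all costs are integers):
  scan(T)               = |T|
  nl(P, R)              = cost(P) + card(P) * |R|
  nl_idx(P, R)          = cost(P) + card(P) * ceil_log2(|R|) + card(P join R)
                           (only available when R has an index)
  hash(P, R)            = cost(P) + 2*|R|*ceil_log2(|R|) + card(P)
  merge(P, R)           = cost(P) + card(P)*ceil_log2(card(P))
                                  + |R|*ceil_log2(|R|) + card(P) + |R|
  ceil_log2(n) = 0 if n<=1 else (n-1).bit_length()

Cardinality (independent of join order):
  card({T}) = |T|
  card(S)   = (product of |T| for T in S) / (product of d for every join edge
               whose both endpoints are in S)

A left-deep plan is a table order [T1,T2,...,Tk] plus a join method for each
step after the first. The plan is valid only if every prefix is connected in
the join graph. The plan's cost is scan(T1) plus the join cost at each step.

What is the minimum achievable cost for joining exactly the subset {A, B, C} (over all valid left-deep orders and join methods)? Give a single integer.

1950

Selinger DP over subsets of {A,B,C}:
  {B}: scan cost=100, card=100
  {A}: scan cost=50, card=50
  {C}: scan cost=400, card=400
  {AB}: card=200; try (B,nl_idx)→600, (A,hash)→800, (B,merge)→1200, (A,merge)→1250, (B,hash)→1500, (B,nl)→5050 …(+1); best=600 via (B,nl_idx)
  {AC}: card=50; try (A,hash)→1400, (C,merge)→4400, (A,merge)→4750, (C,hash)→7300, (C,nl)→20050, (A,nl)→20400; best=1400 via (A,hash)
  {ABC}: card=200; try (B,nl_idx)→1950, (B,merge)→2550, (B,hash)→2850, (C,merge)→6400, (B,nl)→6400, (C,hash)→8000 …(+1); best=1950 via (B,nl_idx)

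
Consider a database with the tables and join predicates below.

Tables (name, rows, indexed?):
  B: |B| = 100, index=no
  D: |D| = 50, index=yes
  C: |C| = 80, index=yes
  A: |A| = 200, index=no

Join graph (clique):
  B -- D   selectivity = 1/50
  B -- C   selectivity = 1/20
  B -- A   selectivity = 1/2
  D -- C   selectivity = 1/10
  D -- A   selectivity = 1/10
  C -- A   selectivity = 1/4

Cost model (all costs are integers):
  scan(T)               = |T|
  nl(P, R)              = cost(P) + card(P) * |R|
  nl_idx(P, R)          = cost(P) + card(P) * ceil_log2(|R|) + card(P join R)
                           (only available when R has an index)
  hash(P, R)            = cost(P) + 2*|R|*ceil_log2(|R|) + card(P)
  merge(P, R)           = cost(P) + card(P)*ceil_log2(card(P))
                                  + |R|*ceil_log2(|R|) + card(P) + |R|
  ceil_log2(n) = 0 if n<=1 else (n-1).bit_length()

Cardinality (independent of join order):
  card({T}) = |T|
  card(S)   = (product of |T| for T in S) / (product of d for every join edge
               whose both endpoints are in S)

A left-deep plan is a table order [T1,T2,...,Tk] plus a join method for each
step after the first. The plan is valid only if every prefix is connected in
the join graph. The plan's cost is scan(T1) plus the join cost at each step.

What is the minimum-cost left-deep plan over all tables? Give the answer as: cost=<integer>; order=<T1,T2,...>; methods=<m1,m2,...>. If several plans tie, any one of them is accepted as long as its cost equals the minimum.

cost=3620; order=B,D,C,A; methods=hash,nl_idx,merge

Selinger DP (subsets sized 1..n):
  {B}: scan cost=100, card=100
  {D}: scan cost=50, card=50
  {C}: scan cost=80, card=80
  {A}: scan cost=200, card=200
  {BD}: card=100; try (D,hash)→800, (D,nl_idx)→800, (B,merge)→1200, (D,merge)→1250, (B,hash)→1500, (B,nl)→5050 …(+1); best=800 via (D,hash)
  {BC}: card=400; try (C,nl_idx)→1200, (C,hash)→1320, (B,merge)→1520, (C,merge)→1540, (B,hash)→1560, (B,nl)→8080 …(+1); best=1200 via (C,nl_idx)
  {AB}: card=10000; try (B,hash)→1800, (A,merge)→2700, (B,merge)→2800, (A,hash)→3400, (A,nl)→20100, (B,nl)→20200; best=1800 via (B,hash)
  {CD}: card=400; try (D,hash)→760, (C,nl_idx)→800, (D,nl_idx)→960, (C,merge)→1040, (D,merge)→1070, (C,hash)→1220 …(+2); best=760 via (D,hash)
  {AD}: card=1000; try (D,hash)→1000, (A,merge)→2200, (D,merge)→2350, (D,nl_idx)→2400, (A,hash)→3300, (A,nl)→10050 …(+1); best=1000 via (D,hash)
  {AC}: card=4000; try (C,hash)→1520, (A,merge)→2520, (C,merge)→2640, (A,hash)→3360, (C,nl_idx)→5600, (A,nl)→16080 …(+1); best=1520 via (C,hash)
  {BCD}: card=40; try (C,nl_idx)→1540, (C,hash)→2020, (D,hash)→2200, (C,merge)→2240, (B,hash)→2560, (D,nl_idx)→3640 …(+5); best=1540 via (C,nl_idx)
  {ABD}: card=1000; try (B,hash)→3400, (A,merge)→3400, (A,hash)→4100, (D,hash)→12400, (B,merge)→12800, (A,nl)→20800 …(+4); best=3400 via (B,hash)
  {ABC}: card=10000; try (A,hash)→4800, (B,hash)→6920, (A,merge)→7000, (C,hash)→12920, (B,merge)→54320, (A,nl)→81200 …(+4); best=4800 via (A,hash)
  {ACD}: card=2000; try (C,hash)→3120, (A,hash)→4360, (D,hash)→6120, (A,merge)→6560, (C,nl_idx)→10000, (C,merge)→12640 …(+5); best=3120 via (C,hash)
  {ABCD}: card=100; try (A,merge)→3620, (A,hash)→4780, (C,hash)→5520, (B,hash)→6520, (A,nl)→9540, (C,nl_idx)→10500 …(+8); best=3620 via (A,merge)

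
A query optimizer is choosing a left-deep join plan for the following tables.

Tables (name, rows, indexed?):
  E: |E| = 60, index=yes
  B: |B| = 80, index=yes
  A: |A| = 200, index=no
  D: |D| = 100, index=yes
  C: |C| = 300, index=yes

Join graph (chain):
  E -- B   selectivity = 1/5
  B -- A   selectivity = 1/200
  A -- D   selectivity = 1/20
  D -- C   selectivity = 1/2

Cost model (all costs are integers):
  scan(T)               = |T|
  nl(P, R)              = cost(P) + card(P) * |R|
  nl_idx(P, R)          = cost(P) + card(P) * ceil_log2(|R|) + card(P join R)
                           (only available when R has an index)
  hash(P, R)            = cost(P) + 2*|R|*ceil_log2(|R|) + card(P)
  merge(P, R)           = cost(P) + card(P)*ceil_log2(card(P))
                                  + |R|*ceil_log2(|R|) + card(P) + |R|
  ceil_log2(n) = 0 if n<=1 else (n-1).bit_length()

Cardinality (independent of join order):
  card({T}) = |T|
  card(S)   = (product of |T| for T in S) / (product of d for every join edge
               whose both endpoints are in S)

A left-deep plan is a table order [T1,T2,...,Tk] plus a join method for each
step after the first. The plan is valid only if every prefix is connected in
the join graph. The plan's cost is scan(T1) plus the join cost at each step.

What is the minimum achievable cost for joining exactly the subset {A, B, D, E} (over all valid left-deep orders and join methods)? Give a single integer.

3600

Selinger DP over subsets of {A,B,D,E}:
  {E}: scan cost=60, card=60
  {B}: scan cost=80, card=80
  {A}: scan cost=200, card=200
  {D}: scan cost=100, card=100
  {BE}: card=960; try (E,hash)→880, (B,merge)→1120, (E,merge)→1140, (B,hash)→1240, (B,nl_idx)→1440, (E,nl_idx)→1520 …(+2); best=880 via (E,hash)
  {AB}: card=80; try (B,hash)→1520, (B,nl_idx)→1680, (A,merge)→2520, (B,merge)→2640, (A,hash)→3360, (A,nl)→16080 …(+1); best=1520 via (B,hash)
  {AD}: card=1000; try (D,hash)→1800, (D,nl_idx)→2600, (A,merge)→2700, (D,merge)→2800, (A,hash)→3400, (A,nl)→20100 …(+1); best=1800 via (D,hash)
  {ABE}: card=960; try (E,hash)→2320, (E,merge)→2580, (E,nl_idx)→2960, (A,hash)→5040, (E,nl)→6320, (A,merge)→13240 …(+1); best=2320 via (E,hash)
  {ABD}: card=400; try (D,nl_idx)→2480, (D,merge)→2960, (D,hash)→3000, (B,hash)→3920, (B,nl_idx)→9200, (D,nl)→9520 …(+2); best=2480 via (D,nl_idx)
  {ABDE}: card=4800; try (E,hash)→3600, (D,hash)→4680, (E,merge)→6900, (E,nl_idx)→9680, (D,merge)→13680, (D,nl_idx)→13840 …(+2); best=3600 via (E,hash)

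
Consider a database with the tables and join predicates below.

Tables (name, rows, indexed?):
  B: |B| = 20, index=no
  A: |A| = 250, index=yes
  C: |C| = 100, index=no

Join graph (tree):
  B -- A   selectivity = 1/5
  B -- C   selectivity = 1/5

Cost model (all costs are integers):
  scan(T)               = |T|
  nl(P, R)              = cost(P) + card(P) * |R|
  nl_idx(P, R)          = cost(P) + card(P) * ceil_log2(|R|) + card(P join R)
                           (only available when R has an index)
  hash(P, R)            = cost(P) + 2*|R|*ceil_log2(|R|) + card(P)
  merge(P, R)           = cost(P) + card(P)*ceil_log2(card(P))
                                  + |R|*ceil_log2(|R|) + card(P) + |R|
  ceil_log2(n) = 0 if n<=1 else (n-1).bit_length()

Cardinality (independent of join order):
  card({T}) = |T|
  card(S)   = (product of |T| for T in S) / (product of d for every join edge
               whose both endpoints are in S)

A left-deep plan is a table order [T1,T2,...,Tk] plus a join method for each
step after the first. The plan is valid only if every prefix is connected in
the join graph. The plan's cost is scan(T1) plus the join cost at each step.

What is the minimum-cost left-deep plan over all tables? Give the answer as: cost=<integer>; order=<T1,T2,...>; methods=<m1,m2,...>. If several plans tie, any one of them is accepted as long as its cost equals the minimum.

Selinger DP (subsets sized 1..n):
  {B}: scan cost=20, card=20
  {A}: scan cost=250, card=250
  {C}: scan cost=100, card=100
  {AB}: card=1000; try (B,hash)→700, (A,nl_idx)→1180, (A,merge)→2390, (B,merge)→2620, (A,hash)→4040, (A,nl)→5020 …(+1); best=700 via (B,hash)
  {BC}: card=400; try (B,hash)→400, (C,merge)→940, (B,merge)→1020, (C,hash)→1440, (C,nl)→2020, (B,nl)→2100; best=400 via (B,hash)
  {ABC}: card=20000; try (C,hash)→3100, (A,hash)→4800, (A,merge)→6650, (C,merge)→12500, (A,nl_idx)→23600, (A,nl)→100400 …(+1); best=3100 via (C,hash)

cost=3100; order=A,B,C; methods=hash,hash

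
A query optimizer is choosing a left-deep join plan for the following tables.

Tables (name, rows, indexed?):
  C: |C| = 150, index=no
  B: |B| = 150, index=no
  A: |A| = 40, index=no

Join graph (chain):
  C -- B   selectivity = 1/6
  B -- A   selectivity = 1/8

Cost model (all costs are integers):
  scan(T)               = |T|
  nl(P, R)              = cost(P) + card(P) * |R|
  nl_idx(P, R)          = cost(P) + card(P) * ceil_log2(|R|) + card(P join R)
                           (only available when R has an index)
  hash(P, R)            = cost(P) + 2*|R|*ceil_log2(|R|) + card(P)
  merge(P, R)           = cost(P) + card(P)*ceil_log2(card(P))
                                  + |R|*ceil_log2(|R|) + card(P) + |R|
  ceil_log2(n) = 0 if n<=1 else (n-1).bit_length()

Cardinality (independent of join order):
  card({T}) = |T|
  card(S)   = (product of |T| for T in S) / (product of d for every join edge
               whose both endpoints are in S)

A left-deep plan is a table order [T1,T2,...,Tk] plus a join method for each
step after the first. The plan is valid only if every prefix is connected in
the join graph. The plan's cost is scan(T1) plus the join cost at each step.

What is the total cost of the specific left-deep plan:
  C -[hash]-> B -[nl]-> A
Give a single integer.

152700

step 1: scan C: cost=150, card=150
step 2: join B via hash
    card(P join B) = 150*150/(6) = 3750
    cost = 150 + 2*150*8 + 150 = 2700
step 3: join A via nl
    card(P join A) = 3750*40/(8) = 18750
    cost = 2700 + 3750*40 = 152700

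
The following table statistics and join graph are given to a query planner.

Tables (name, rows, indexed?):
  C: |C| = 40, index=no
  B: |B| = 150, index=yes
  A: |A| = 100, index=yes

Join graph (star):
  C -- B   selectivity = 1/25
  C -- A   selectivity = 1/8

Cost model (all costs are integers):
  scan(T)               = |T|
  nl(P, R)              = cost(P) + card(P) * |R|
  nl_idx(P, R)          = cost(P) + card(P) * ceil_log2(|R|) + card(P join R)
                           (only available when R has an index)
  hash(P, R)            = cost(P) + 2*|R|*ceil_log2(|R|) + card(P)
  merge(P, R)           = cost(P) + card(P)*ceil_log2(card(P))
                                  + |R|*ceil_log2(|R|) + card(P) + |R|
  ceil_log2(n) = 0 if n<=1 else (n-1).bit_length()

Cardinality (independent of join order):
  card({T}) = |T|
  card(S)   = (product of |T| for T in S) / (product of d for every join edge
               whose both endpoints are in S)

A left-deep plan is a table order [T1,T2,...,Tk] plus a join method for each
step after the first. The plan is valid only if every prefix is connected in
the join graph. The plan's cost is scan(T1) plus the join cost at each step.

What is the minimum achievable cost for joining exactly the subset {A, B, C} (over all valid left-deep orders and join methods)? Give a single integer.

2240

Selinger DP over subsets of {A,B,C}:
  {C}: scan cost=40, card=40
  {B}: scan cost=150, card=150
  {A}: scan cost=100, card=100
  {BC}: card=240; try (B,nl_idx)→600, (C,hash)→780, (B,merge)→1670, (C,merge)→1780, (B,hash)→2480, (B,nl)→6040 …(+1); best=600 via (B,nl_idx)
  {AC}: card=500; try (C,hash)→680, (A,nl_idx)→820, (A,merge)→1120, (C,merge)→1180, (A,hash)→1480, (A,nl)→4040 …(+1); best=680 via (C,hash)
  {ABC}: card=3000; try (A,hash)→2240, (A,merge)→3560, (B,hash)→3580, (A,nl_idx)→5280, (B,merge)→7030, (B,nl_idx)→7680 …(+2); best=2240 via (A,hash)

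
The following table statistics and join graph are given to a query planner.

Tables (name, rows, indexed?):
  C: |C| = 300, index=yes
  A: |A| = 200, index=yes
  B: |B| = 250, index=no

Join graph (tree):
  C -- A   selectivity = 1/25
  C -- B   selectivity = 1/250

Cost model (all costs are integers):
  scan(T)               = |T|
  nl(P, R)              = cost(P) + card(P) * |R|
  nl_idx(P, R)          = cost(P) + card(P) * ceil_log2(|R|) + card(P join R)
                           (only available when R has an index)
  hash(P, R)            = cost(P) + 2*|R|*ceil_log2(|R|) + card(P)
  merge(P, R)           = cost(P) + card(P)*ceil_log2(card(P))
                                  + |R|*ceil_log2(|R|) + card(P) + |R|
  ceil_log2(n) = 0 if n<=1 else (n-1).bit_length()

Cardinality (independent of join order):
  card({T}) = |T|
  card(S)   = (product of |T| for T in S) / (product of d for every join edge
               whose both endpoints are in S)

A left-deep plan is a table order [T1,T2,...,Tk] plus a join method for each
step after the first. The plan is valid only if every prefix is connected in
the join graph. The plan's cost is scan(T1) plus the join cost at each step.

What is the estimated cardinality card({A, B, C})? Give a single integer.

Tables in S: A(200), B(250), C(300)
Edges inside S: C-A(d=25), C-B(d=250)
numerator = 200 * 250 * 300 = 15000000
denominator = 25 * 250 = 6250
card(S) = 15000000 / 6250 = 2400

2400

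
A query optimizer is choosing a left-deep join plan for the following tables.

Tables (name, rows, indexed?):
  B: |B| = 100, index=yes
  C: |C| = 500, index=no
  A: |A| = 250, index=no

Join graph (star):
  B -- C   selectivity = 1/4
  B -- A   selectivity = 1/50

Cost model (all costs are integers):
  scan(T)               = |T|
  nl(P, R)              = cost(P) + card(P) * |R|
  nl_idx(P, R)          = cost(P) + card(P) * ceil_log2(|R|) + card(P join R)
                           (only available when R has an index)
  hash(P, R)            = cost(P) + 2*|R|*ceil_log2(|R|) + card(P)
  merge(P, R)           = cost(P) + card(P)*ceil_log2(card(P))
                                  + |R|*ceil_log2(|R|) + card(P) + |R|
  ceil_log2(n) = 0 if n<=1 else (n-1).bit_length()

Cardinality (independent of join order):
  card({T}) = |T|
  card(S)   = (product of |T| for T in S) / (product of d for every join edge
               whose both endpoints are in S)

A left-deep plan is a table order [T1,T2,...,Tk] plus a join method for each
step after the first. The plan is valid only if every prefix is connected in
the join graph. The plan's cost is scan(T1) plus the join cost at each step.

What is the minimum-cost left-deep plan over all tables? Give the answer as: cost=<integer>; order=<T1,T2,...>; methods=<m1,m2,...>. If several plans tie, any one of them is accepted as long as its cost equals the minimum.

Selinger DP (subsets sized 1..n):
  {B}: scan cost=100, card=100
  {C}: scan cost=500, card=500
  {A}: scan cost=250, card=250
  {BC}: card=12500; try (B,hash)→2400, (C,merge)→5900, (B,merge)→6300, (C,hash)→9200, (B,nl_idx)→16500, (C,nl)→50100 …(+1); best=2400 via (B,hash)
  {AB}: card=500; try (B,hash)→1900, (B,nl_idx)→2500, (A,merge)→3150, (B,merge)→3300, (A,hash)→4200, (A,nl)→25100 …(+1); best=1900 via (B,hash)
  {ABC}: card=62500; try (C,hash)→11400, (C,merge)→11900, (A,hash)→18900, (A,merge)→192150, (C,nl)→251900, (A,nl)→3127400; best=11400 via (C,hash)

cost=11400; order=A,B,C; methods=hash,hash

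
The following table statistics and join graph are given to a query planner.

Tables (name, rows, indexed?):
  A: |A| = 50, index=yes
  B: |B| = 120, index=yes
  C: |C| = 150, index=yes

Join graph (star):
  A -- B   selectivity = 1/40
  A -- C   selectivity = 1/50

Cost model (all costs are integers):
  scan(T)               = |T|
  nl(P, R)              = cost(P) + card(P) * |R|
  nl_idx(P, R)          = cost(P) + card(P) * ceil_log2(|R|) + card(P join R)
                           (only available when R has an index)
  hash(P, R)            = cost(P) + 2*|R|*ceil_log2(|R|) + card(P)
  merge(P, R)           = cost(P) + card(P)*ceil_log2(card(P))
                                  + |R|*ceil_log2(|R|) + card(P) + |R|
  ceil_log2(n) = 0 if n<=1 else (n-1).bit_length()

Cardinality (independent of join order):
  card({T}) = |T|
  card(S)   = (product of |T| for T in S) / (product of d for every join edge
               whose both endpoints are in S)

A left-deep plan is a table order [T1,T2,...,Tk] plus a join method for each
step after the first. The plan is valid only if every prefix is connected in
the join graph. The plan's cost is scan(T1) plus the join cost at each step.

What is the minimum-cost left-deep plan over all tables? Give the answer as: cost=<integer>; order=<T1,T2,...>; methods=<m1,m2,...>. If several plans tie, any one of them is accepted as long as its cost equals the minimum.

Selinger DP (subsets sized 1..n):
  {A}: scan cost=50, card=50
  {B}: scan cost=120, card=120
  {C}: scan cost=150, card=150
  {AB}: card=150; try (B,nl_idx)→550, (A,hash)→840, (A,nl_idx)→990, (B,merge)→1360, (A,merge)→1430, (B,hash)→1780 …(+2); best=550 via (B,nl_idx)
  {AC}: card=150; try (C,nl_idx)→600, (A,hash)→900, (A,nl_idx)→1200, (C,merge)→1750, (A,merge)→1850, (C,hash)→2500 …(+2); best=600 via (C,nl_idx)
  {ABC}: card=450; try (B,nl_idx)→2100, (C,nl_idx)→2200, (B,hash)→2430, (B,merge)→2910, (C,hash)→3100, (C,merge)→3250 …(+2); best=2100 via (B,nl_idx)

cost=2100; order=A,C,B; methods=nl_idx,nl_idx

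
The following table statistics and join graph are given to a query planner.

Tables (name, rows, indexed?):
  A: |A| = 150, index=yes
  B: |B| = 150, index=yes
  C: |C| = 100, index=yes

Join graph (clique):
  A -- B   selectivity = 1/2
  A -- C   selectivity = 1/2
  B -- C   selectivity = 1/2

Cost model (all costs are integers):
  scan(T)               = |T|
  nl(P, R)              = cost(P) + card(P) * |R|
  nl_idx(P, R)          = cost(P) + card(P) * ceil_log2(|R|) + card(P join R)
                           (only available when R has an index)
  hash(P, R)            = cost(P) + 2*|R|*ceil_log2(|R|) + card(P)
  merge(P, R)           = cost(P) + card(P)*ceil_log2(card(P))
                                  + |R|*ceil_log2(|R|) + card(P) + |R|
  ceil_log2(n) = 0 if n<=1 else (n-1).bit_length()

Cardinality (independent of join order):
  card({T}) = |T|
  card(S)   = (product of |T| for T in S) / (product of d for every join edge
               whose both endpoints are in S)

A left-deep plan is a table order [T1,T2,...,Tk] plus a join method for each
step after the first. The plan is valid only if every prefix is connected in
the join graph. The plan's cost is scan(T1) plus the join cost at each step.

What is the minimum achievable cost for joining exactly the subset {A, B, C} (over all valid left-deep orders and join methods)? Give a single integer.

11600

Selinger DP over subsets of {A,B,C}:
  {A}: scan cost=150, card=150
  {B}: scan cost=150, card=150
  {C}: scan cost=100, card=100
  {AB}: card=11250; try (B,hash)→2700, (A,hash)→2700, (B,merge)→2850, (A,merge)→2850, (B,nl_idx)→12600, (A,nl_idx)→12600 …(+2); best=2700 via (B,hash)
  {AC}: card=7500; try (C,hash)→1700, (A,merge)→2250, (C,merge)→2300, (A,hash)→2600, (A,nl_idx)→8400, (C,nl_idx)→8700 …(+2); best=1700 via (C,hash)
  {BC}: card=7500; try (C,hash)→1700, (B,merge)→2250, (C,merge)→2300, (B,hash)→2600, (B,nl_idx)→8400, (C,nl_idx)→8700 …(+2); best=1700 via (C,hash)
  {ABC}: card=281250; try (B,hash)→11600, (A,hash)→11600, (C,hash)→15350, (B,merge)→108050, (A,merge)→108050, (C,merge)→172250 …(+6); best=11600 via (B,hash)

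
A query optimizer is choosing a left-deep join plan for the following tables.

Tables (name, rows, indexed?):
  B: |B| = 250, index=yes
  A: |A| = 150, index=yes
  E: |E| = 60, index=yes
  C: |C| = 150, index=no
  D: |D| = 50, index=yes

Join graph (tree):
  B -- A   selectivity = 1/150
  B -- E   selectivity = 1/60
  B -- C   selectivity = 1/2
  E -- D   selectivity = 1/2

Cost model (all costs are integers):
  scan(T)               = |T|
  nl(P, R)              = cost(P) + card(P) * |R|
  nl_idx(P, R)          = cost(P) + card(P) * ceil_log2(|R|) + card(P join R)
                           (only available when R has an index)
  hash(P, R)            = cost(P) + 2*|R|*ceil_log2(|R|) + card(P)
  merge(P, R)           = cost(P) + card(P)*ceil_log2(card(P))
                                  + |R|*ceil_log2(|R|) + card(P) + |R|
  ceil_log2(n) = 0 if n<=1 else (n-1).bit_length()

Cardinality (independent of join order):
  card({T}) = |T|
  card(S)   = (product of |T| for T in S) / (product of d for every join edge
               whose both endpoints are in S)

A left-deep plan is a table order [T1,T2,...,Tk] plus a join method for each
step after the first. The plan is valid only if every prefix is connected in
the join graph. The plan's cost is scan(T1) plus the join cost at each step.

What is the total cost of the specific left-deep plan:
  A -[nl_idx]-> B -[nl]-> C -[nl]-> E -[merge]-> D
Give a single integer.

step 1: scan A: cost=150, card=150
step 2: join B via nl_idx
    card(P join B) = 150*250/(150) = 250
    cost = 150 + 150*8 + 250 = 1600
step 3: join C via nl
    card(P join C) = 250*150/(2) = 18750
    cost = 1600 + 250*150 = 39100
step 4: join E via nl
    card(P join E) = 18750*60/(60) = 18750
    cost = 39100 + 18750*60 = 1164100
step 5: join D via merge
    card(P join D) = 18750*50/(2) = 468750
    cost = 1164100 + 18750*15 + 50*6 + 18750 + 50 = 1464450

1464450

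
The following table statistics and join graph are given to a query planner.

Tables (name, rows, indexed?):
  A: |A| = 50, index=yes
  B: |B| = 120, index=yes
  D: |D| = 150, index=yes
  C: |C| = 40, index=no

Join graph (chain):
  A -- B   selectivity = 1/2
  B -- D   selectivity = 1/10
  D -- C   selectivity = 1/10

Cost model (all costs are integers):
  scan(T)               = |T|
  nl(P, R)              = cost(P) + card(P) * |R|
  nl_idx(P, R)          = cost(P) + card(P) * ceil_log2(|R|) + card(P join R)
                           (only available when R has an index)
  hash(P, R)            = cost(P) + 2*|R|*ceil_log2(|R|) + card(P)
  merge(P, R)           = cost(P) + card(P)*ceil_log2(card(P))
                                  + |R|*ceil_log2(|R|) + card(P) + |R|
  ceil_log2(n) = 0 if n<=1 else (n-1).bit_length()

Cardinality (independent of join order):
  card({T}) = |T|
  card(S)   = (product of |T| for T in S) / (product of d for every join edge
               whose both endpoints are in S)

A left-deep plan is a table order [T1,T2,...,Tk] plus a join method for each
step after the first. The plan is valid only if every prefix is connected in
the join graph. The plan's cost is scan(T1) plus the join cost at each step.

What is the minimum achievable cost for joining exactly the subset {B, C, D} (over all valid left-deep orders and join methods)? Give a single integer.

3060

Selinger DP over subsets of {B,C,D}:
  {B}: scan cost=120, card=120
  {D}: scan cost=150, card=150
  {C}: scan cost=40, card=40
  {BD}: card=1800; try (B,hash)→1980, (D,merge)→2430, (B,merge)→2460, (D,hash)→2640, (D,nl_idx)→2880, (B,nl_idx)→3000 …(+2); best=1980 via (B,hash)
  {CD}: card=600; try (C,hash)→780, (D,nl_idx)→960, (D,merge)→1670, (C,merge)→1780, (D,hash)→2480, (D,nl)→6040 …(+1); best=780 via (C,hash)
  {BCD}: card=7200; try (B,hash)→3060, (C,hash)→4260, (B,merge)→8340, (B,nl_idx)→12180, (C,merge)→23860, (B,nl)→72780 …(+1); best=3060 via (B,hash)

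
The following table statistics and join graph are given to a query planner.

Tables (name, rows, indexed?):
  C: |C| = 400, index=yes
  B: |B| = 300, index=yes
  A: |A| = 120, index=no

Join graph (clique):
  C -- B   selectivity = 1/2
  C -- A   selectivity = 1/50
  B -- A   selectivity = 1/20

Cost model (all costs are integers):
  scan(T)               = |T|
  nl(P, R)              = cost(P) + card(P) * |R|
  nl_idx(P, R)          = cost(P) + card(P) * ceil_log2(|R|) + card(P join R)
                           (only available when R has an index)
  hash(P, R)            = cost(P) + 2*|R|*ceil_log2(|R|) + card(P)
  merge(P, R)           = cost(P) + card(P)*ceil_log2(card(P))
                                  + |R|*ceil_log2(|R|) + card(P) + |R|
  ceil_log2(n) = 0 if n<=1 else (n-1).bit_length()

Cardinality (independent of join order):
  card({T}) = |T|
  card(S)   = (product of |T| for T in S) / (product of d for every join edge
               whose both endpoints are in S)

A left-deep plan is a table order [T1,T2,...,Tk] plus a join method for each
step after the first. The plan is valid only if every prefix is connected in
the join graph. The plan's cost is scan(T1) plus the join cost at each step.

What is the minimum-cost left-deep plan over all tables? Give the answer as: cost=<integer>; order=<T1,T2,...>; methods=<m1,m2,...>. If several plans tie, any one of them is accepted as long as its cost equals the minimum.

cost=8520; order=A,C,B; methods=nl_idx,hash

Selinger DP (subsets sized 1..n):
  {C}: scan cost=400, card=400
  {B}: scan cost=300, card=300
  {A}: scan cost=120, card=120
  {BC}: card=60000; try (B,hash)→6200, (C,merge)→7300, (B,merge)→7400, (C,hash)→7800, (C,nl_idx)→63000, (B,nl_idx)→64000 …(+2); best=6200 via (B,hash)
  {AC}: card=960; try (C,nl_idx)→2160, (A,hash)→2480, (C,merge)→5080, (A,merge)→5360, (C,hash)→7440, (C,nl)→48120 …(+1); best=2160 via (C,nl_idx)
  {AB}: card=1800; try (A,hash)→2280, (B,nl_idx)→3000, (B,merge)→4080, (A,merge)→4260, (B,hash)→5640, (B,nl)→36120 …(+1); best=2280 via (A,hash)
  {ABC}: card=7200; try (B,hash)→8520, (C,hash)→11280, (B,merge)→15720, (B,nl_idx)→18000, (C,nl_idx)→25680, (C,merge)→27880 …(+5); best=8520 via (B,hash)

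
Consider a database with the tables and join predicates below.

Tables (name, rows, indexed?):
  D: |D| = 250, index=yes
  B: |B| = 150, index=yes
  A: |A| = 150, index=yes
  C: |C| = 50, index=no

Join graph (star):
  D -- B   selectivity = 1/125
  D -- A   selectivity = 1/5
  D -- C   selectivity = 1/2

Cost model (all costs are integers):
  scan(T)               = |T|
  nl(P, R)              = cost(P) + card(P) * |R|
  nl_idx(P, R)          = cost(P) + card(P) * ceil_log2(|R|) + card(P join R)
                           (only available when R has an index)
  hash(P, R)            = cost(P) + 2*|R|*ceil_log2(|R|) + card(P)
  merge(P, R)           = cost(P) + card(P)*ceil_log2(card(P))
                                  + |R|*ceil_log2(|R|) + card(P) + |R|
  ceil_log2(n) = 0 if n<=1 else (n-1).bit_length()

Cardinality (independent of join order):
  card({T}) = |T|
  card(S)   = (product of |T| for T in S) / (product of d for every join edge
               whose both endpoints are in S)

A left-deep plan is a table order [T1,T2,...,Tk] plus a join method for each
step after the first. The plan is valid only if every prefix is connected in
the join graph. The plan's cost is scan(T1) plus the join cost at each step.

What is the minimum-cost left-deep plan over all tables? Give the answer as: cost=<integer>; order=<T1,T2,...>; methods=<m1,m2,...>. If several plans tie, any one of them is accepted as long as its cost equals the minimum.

cost=12450; order=B,D,C,A; methods=nl_idx,hash,hash

Selinger DP (subsets sized 1..n):
  {D}: scan cost=250, card=250
  {B}: scan cost=150, card=150
  {A}: scan cost=150, card=150
  {C}: scan cost=50, card=50
  {BD}: card=300; try (D,nl_idx)→1650, (B,nl_idx)→2550, (B,hash)→2900, (D,merge)→3750, (B,merge)→3850, (D,hash)→4300 …(+2); best=1650 via (D,nl_idx)
  {AD}: card=7500; try (A,hash)→2900, (D,merge)→3750, (A,merge)→3850, (D,hash)→4300, (D,nl_idx)→8850, (A,nl_idx)→9750 …(+2); best=2900 via (A,hash)
  {CD}: card=6250; try (C,hash)→1100, (D,merge)→2650, (C,merge)→2850, (D,hash)→4100, (D,nl_idx)→6700, (D,nl)→12550 …(+1); best=1100 via (C,hash)
  {ABD}: card=9000; try (A,hash)→4350, (A,merge)→6000, (B,hash)→12800, (A,nl_idx)→13050, (A,nl)→46650, (B,nl_idx)→71900 …(+2); best=4350 via (A,hash)
  {BCD}: card=7500; try (C,hash)→2550, (C,merge)→5000, (B,hash)→9750, (C,nl)→16650, (B,nl_idx)→58600, (B,merge)→89950 …(+1); best=2550 via (C,hash)
  {ACD}: card=187500; try (A,hash)→9750, (C,hash)→11000, (A,merge)→89950, (C,merge)→108250, (A,nl_idx)→238600, (C,nl)→377900 …(+1); best=9750 via (A,hash)
  {ABCD}: card=225000; try (A,hash)→12450, (C,hash)→13950, (A,merge)→108900, (C,merge)→139700, (B,hash)→199650, (A,nl_idx)→287550 …(+5); best=12450 via (A,hash)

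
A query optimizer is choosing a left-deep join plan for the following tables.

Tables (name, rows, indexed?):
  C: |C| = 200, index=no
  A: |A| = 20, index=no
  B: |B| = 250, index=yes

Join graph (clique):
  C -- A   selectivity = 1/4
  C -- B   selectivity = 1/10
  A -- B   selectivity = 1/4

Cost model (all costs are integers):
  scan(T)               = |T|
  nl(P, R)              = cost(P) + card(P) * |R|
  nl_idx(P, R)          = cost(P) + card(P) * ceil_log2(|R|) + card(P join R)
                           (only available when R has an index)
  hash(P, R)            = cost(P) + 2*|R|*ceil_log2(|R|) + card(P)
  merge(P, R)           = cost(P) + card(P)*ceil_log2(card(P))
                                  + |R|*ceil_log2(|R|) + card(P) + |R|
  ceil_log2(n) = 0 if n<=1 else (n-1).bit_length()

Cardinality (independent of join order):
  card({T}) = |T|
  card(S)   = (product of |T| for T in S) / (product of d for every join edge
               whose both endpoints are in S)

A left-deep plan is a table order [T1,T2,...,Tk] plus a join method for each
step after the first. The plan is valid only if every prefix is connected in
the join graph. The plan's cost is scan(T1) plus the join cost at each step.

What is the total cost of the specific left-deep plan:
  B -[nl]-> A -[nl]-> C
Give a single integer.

255250

step 1: scan B: cost=250, card=250
step 2: join A via nl
    card(P join A) = 250*20/(4) = 1250
    cost = 250 + 250*20 = 5250
step 3: join C via nl
    card(P join C) = 1250*200/(4*10) = 6250
    cost = 5250 + 1250*200 = 255250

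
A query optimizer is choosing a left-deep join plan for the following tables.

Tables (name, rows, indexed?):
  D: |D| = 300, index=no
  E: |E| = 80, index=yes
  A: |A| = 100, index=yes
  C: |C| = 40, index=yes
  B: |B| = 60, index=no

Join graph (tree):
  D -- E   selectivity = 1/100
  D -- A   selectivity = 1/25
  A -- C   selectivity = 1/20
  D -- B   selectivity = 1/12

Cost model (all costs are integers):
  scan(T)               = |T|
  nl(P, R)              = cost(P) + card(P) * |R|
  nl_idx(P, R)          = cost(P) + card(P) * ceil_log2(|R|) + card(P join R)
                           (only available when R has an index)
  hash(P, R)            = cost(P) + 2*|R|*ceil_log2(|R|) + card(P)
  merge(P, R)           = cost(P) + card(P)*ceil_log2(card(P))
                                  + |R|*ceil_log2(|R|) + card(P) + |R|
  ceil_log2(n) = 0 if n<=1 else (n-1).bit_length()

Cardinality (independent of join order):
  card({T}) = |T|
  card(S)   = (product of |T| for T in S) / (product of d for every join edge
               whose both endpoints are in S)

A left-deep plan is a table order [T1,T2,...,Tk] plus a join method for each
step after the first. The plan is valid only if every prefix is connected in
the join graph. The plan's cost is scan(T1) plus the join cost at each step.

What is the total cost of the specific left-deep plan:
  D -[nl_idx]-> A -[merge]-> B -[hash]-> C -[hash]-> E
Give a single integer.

38020

step 1: scan D: cost=300, card=300
step 2: join A via nl_idx
    card(P join A) = 300*100/(25) = 1200
    cost = 300 + 300*7 + 1200 = 3600
step 3: join B via merge
    card(P join B) = 1200*60/(12) = 6000
    cost = 3600 + 1200*11 + 60*6 + 1200 + 60 = 18420
step 4: join C via hash
    card(P join C) = 6000*40/(20) = 12000
    cost = 18420 + 2*40*6 + 6000 = 24900
step 5: join E via hash
    card(P join E) = 12000*80/(100) = 9600
    cost = 24900 + 2*80*7 + 12000 = 38020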